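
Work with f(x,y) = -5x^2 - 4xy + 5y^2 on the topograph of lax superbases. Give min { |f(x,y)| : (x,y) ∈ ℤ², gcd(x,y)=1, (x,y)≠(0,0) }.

descent: ρ → (5,4,-5)  [lands on river]
river: ρ → (-5,6,4)
river: ρ → (4,10,-1)
river: ρ → (-1,10,4)
river: ρ → (4,6,-5)
river: ρ → (-5,4,5)
river: ρ → (5,6,-4)
river: ρ → (-4,10,1)
river: ρ → (1,10,-4)
river: ρ → (-4,6,5)
closes: descent 1, river 10
min |a| on river = 1

1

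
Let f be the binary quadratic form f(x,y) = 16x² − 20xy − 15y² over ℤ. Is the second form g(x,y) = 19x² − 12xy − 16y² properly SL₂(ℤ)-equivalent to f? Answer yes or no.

D₁ = 1360, D₂ = 1360
river cycle of f (length 14): (-15, 20, 16), (16, 12, -19), (-19, 26, 9), (9, 28, -16), (-16, 36, 1), (1, 36, -16), (-16, 28, 9), (9, 26, -19), (-19, 12, 16), (16, 20, -15), … (4 more)
river cycle of g (length 14): (-16, 12, 19), (19, 26, -9), (-9, 28, 16), (16, 36, -1), (-1, 36, 16), (16, 28, -9), (-9, 26, 19), (19, 12, -16), (-16, 20, 15), (15, 10, -21), … (4 more)
cycles differ ⇒ inequivalent

no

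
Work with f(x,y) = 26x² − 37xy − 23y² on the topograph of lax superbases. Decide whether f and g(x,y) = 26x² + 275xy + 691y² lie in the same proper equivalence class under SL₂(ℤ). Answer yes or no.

D₁ = 3761, D₂ = 3761
river cycle of f (length 118): (-23, 37, 26), (26, 15, -34), (-34, 53, 7), (7, 59, -10), (-10, 61, 1), (1, 61, -10), (-10, 59, 7), (7, 53, -34), (-34, 15, 26), (26, 37, -23), … (108 more)
river cycle of g (length 118): (26, 15, -34), (-34, 53, 7), (7, 59, -10), (-10, 61, 1), (1, 61, -10), (-10, 59, 7), (7, 53, -34), (-34, 15, 26), (26, 37, -23), (-23, 55, 8), … (108 more)
cycles coincide ⇒ equivalent

yes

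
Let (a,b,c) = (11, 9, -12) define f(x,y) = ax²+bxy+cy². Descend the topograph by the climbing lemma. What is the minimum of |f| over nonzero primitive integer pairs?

river: ρ → (-12,15,8)
river: ρ → (8,17,-10)
river: ρ → (-10,23,2)
river: ρ → (2,21,-21)
river: ρ → (-21,21,2)
river: ρ → (2,23,-10)
river: ρ → (-10,17,8)
river: ρ → (8,15,-12)
river: ρ → (-12,9,11)
river: ρ → (11,13,-10)
river: ρ → (-10,7,14)
river: ρ → (14,21,-3)
river: ρ → (-3,21,14)
river: ρ → (14,7,-10)
river: ρ → (-10,13,11)
river: ρ → (11,9,-12)
closes: descent 0, river 16
min |a| on river = 2

2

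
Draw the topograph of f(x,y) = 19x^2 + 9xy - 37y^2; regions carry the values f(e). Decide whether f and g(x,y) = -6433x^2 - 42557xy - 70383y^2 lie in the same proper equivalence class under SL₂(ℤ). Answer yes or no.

D₁ = 2893, D₂ = 2893
river cycle of f (length 24): (19, 47, -9), (-9, 43, 29), (29, 15, -23), (-23, 31, 21), (21, 53, -1), (-1, 53, 21), (21, 31, -23), (-23, 15, 29), (29, 43, -9), (-9, 47, 19), … (14 more)
river cycle of g (length 24): (19, 47, -9), (-9, 43, 29), (29, 15, -23), (-23, 31, 21), (21, 53, -1), (-1, 53, 21), (21, 31, -23), (-23, 15, 29), (29, 43, -9), (-9, 47, 19), … (14 more)
cycles coincide ⇒ equivalent

yes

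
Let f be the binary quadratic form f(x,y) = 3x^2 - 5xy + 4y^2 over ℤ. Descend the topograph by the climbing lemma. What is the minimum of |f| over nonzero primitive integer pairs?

translate: b→1 (≡-5 mod 6), so (3,-5,4)→(3,1,2)
flip: (3,1,2)→(2,-1,3)
reduced (well bottom): (2,-1,3) with a≤c, −a<b≤a
well minimum = a = 2

2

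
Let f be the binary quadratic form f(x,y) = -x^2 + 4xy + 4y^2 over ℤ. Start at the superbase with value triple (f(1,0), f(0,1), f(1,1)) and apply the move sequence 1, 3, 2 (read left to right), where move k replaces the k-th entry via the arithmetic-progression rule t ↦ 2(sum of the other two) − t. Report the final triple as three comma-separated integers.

start (-1,4,7) = (f(1,0),f(0,1),f(1,1))
replace slot 1: 2·(4+7) − (-1) = 23 → (23,4,7)
replace slot 3: 2·(23+4) − 7 = 47 → (23,4,47)
replace slot 2: 2·(23+47) − 4 = 136 → (23,136,47)

23,136,47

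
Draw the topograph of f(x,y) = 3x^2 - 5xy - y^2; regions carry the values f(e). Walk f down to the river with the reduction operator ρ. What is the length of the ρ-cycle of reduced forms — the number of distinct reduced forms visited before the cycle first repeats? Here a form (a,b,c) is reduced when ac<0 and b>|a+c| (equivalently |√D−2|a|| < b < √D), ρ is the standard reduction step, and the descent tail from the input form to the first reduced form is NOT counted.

D = 37, ⌊√D⌋ = 6
descent: ρ → (-1,5,3)  [lands on river]
river: ρ → (3,1,-3)
river: ρ → (-3,5,1)
river: ρ → (1,5,-3)
river: ρ → (-3,1,3)
river: ρ → (3,5,-1)
ρ-cycle length = 6 (tail of 1 descent step not counted)

6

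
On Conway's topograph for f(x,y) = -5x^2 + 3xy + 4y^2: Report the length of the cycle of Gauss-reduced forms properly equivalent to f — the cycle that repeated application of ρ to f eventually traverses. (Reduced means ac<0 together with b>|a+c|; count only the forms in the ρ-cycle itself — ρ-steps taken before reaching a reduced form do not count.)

D = 89, ⌊√D⌋ = 9
river: ρ → (4,5,-4)
river: ρ → (-4,3,5)
river: ρ → (5,7,-2)
river: ρ → (-2,9,1)
river: ρ → (1,9,-2)
river: ρ → (-2,7,5)
river: ρ → (5,3,-4)
river: ρ → (-4,5,4)
river: ρ → (4,3,-5)
river: ρ → (-5,7,2)
river: ρ → (2,9,-1)
river: ρ → (-1,9,2)
river: ρ → (2,7,-5)
river: ρ → (-5,3,4)
ρ-cycle length = 14 (tail of 0 descent steps not counted)

14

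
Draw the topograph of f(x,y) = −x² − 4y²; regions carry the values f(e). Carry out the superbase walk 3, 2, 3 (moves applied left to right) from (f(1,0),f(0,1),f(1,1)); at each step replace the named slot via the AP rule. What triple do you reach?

start (-1,-4,-5) = (f(1,0),f(0,1),f(1,1))
replace slot 3: 2·((-1)+(-4)) − (-5) = -5 → (-1,-4,-5)
replace slot 2: 2·((-1)+(-5)) − (-4) = -8 → (-1,-8,-5)
replace slot 3: 2·((-1)+(-8)) − (-5) = -13 → (-1,-8,-13)

-1,-8,-13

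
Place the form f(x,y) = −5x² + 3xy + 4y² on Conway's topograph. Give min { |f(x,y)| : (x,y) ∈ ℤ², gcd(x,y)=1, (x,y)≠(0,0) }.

river: ρ → (4,5,-4)
river: ρ → (-4,3,5)
river: ρ → (5,7,-2)
river: ρ → (-2,9,1)
river: ρ → (1,9,-2)
river: ρ → (-2,7,5)
river: ρ → (5,3,-4)
river: ρ → (-4,5,4)
river: ρ → (4,3,-5)
river: ρ → (-5,7,2)
river: ρ → (2,9,-1)
river: ρ → (-1,9,2)
river: ρ → (2,7,-5)
river: ρ → (-5,3,4)
closes: descent 0, river 14
min |a| on river = 1

1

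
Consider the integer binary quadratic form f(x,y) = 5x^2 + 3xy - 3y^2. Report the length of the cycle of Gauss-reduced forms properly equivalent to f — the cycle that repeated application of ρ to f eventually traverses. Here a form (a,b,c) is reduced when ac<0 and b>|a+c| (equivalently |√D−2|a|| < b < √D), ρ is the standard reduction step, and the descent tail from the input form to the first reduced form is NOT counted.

D = 69, ⌊√D⌋ = 8
river: ρ → (-3,3,5)
river: ρ → (5,7,-1)
river: ρ → (-1,7,5)
river: ρ → (5,3,-3)
ρ-cycle length = 4 (tail of 0 descent steps not counted)

4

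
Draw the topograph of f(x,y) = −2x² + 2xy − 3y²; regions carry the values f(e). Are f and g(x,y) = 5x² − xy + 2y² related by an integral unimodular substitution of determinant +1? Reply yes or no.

D₁ = -20, D₂ = -39
discriminants differ ⇒ not SL₂(ℤ)-equivalent

no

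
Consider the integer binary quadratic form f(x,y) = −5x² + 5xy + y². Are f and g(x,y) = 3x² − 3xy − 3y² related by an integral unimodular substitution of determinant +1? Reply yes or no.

D₁ = 45, D₂ = 45
river cycle of f (length 2): (1, 5, -5), (-5, 5, 1)
river cycle of g (length 2): (-3, 3, 3), (3, 3, -3)
cycles differ ⇒ inequivalent

no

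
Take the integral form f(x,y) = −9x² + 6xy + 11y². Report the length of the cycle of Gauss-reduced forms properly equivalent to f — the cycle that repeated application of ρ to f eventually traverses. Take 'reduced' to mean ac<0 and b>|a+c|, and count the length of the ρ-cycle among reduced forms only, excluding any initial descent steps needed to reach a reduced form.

D = 432, ⌊√D⌋ = 20
river: ρ → (11,16,-4)
river: ρ → (-4,16,11)
river: ρ → (11,6,-9)
river: ρ → (-9,12,8)
river: ρ → (8,20,-1)
river: ρ → (-1,20,8)
river: ρ → (8,12,-9)
river: ρ → (-9,6,11)
ρ-cycle length = 8 (tail of 0 descent steps not counted)

8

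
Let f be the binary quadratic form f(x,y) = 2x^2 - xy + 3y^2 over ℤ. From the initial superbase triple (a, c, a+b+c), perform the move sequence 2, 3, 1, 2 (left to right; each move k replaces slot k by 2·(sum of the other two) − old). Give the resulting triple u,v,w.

start (2,3,4) = (f(1,0),f(0,1),f(1,1))
replace slot 2: 2·(2+4) − 3 = 9 → (2,9,4)
replace slot 3: 2·(2+9) − 4 = 18 → (2,9,18)
replace slot 1: 2·(9+18) − 2 = 52 → (52,9,18)
replace slot 2: 2·(52+18) − 9 = 131 → (52,131,18)

52,131,18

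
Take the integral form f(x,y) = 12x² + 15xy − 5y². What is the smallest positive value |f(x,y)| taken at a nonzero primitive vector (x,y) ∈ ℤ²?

river: ρ → (-5,15,12)
river: ρ → (12,9,-8)
river: ρ → (-8,7,13)
river: ρ → (13,19,-2)
river: ρ → (-2,21,3)
river: ρ → (3,21,-2)
river: ρ → (-2,19,13)
river: ρ → (13,7,-8)
river: ρ → (-8,9,12)
river: ρ → (12,15,-5)
closes: descent 0, river 10
min |a| on river = 2

2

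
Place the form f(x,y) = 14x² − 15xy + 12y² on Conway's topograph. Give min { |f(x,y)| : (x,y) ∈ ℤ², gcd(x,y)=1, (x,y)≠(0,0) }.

translate: b→13 (≡-15 mod 28), so (14,-15,12)→(14,13,11)
flip: (14,13,11)→(11,-13,14)
translate: b→9 (≡-13 mod 22), so (11,-13,14)→(11,9,12)
reduced (well bottom): (11,9,12) with a≤c, −a<b≤a
well minimum = a = 11

11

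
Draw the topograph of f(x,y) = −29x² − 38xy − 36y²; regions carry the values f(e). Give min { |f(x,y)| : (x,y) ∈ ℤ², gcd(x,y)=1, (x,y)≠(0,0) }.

translate: b→-20 (≡38 mod 58), so (29,38,36)→(29,-20,27)
flip: (29,-20,27)→(27,20,29)
reduced (well bottom): (27,20,29) with a≤c, −a<b≤a
well minimum |f| = |-27| = 27 (negative-definite)

27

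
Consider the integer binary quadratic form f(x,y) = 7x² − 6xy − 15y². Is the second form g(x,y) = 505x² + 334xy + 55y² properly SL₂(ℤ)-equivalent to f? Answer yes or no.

D₁ = 456, D₂ = 456
river cycle of f (length 6): (7, 8, -14), (-14, 20, 1), (1, 20, -14), (-14, 8, 7), (7, 20, -2), (-2, 20, 7)
river cycle of g (length 6): (-2, 20, 7), (7, 8, -14), (-14, 20, 1), (1, 20, -14), (-14, 8, 7), (7, 20, -2)
cycles coincide ⇒ equivalent

yes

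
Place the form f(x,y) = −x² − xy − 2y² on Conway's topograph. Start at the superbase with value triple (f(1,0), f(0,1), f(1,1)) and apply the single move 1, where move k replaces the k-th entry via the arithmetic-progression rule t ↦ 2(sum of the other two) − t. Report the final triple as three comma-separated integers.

start (-1,-2,-4) = (f(1,0),f(0,1),f(1,1))
replace slot 1: 2·((-2)+(-4)) − (-1) = -11 → (-11,-2,-4)

-11,-2,-4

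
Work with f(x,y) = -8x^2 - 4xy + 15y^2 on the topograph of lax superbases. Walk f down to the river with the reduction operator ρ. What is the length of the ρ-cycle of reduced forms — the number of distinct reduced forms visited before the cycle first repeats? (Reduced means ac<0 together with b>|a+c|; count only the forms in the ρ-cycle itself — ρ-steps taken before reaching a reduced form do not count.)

D = 496, ⌊√D⌋ = 22
descent: ρ → (15,4,-8)
descent: ρ → (-8,12,11)  [lands on river]
river: ρ → (11,10,-9)
river: ρ → (-9,8,12)
river: ρ → (12,16,-5)
river: ρ → (-5,14,15)
river: ρ → (15,16,-4)
river: ρ → (-4,16,15)
river: ρ → (15,14,-5)
river: ρ → (-5,16,12)
river: ρ → (12,8,-9)
river: ρ → (-9,10,11)
river: ρ → (11,12,-8)
river: ρ → (-8,20,3)
river: ρ → (3,22,-1)
river: ρ → (-1,22,3)
river: ρ → (3,20,-8)
ρ-cycle length = 16 (tail of 2 descent steps not counted)

16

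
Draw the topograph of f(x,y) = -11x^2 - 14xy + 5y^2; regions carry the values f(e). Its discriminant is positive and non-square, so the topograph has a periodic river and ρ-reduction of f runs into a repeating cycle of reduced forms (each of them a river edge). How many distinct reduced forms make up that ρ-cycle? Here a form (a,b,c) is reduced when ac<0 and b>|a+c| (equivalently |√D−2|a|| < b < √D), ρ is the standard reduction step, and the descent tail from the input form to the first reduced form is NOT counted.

D = 416, ⌊√D⌋ = 20
descent: ρ → (5,14,-11)  [lands on river]
river: ρ → (-11,8,8)
river: ρ → (8,8,-11)
river: ρ → (-11,14,5)
river: ρ → (5,16,-8)
river: ρ → (-8,16,5)
ρ-cycle length = 6 (tail of 1 descent step not counted)

6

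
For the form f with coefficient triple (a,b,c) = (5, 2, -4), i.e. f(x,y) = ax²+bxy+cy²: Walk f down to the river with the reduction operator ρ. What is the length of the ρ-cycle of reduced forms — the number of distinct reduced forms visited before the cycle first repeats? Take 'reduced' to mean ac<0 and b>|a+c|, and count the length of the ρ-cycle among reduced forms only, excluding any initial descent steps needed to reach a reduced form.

D = 84, ⌊√D⌋ = 9
river: ρ → (-4,6,3)
river: ρ → (3,6,-4)
river: ρ → (-4,2,5)
river: ρ → (5,8,-1)
river: ρ → (-1,8,5)
river: ρ → (5,2,-4)
ρ-cycle length = 6 (tail of 0 descent steps not counted)

6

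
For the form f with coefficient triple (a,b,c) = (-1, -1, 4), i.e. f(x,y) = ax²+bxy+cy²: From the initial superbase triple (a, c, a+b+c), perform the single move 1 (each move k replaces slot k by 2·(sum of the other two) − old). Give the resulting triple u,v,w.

start (-1,4,2) = (f(1,0),f(0,1),f(1,1))
replace slot 1: 2·(4+2) − (-1) = 13 → (13,4,2)

13,4,2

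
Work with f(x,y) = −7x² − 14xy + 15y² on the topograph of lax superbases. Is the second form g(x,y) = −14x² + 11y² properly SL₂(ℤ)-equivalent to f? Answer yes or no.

D₁ = 616, D₂ = 616
river cycle of f (length 10): (15, 14, -7), (-7, 14, 15), (15, 16, -6), (-6, 20, 9), (9, 16, -10), (-10, 24, 1), (1, 24, -10), (-10, 16, 9), (9, 20, -6), (-6, 16, 15)
river cycle of g (length 8): (11, 22, -3), (-3, 20, 18), (18, 16, -5), (-5, 24, 2), (2, 24, -5), (-5, 16, 18), (18, 20, -3), (-3, 22, 11)
cycles differ ⇒ inequivalent

no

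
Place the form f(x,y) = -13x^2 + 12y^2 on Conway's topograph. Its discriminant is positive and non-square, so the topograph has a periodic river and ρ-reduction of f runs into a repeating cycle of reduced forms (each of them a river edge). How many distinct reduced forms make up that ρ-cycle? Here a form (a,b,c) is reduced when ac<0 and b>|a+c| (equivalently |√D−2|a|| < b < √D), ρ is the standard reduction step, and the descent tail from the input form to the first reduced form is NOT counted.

D = 624, ⌊√D⌋ = 24
descent: ρ → (12,24,-1)  [lands on river]
river: ρ → (-1,24,12)
ρ-cycle length = 2 (tail of 1 descent step not counted)

2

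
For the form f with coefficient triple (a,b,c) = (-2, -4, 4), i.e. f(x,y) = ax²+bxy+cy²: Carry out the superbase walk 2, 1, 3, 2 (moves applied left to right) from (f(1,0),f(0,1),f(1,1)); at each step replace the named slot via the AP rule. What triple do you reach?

start (-2,4,-2) = (f(1,0),f(0,1),f(1,1))
replace slot 2: 2·((-2)+(-2)) − 4 = -12 → (-2,-12,-2)
replace slot 1: 2·((-12)+(-2)) − (-2) = -26 → (-26,-12,-2)
replace slot 3: 2·((-26)+(-12)) − (-2) = -74 → (-26,-12,-74)
replace slot 2: 2·((-26)+(-74)) − (-12) = -188 → (-26,-188,-74)

-26,-188,-74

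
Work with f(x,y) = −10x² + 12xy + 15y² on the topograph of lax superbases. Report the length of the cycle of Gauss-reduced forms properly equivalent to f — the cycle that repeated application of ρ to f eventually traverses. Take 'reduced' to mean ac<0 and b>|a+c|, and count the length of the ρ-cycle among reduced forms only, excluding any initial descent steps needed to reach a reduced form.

D = 744, ⌊√D⌋ = 27
river: ρ → (15,18,-7)
river: ρ → (-7,24,6)
river: ρ → (6,24,-7)
river: ρ → (-7,18,15)
river: ρ → (15,12,-10)
river: ρ → (-10,8,17)
river: ρ → (17,26,-1)
river: ρ → (-1,26,17)
river: ρ → (17,8,-10)
river: ρ → (-10,12,15)
ρ-cycle length = 10 (tail of 0 descent steps not counted)

10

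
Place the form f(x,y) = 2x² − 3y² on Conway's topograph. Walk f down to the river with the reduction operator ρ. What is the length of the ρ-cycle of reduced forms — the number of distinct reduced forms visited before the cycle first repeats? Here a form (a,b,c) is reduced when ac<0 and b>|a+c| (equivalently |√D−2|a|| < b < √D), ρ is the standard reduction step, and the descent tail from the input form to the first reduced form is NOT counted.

D = 24, ⌊√D⌋ = 4
descent: ρ → (-3,0,2)
descent: ρ → (2,4,-1)  [lands on river]
river: ρ → (-1,4,2)
ρ-cycle length = 2 (tail of 2 descent steps not counted)

2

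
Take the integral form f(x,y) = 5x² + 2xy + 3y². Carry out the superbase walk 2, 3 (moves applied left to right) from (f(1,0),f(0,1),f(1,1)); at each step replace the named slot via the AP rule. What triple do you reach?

start (5,3,10) = (f(1,0),f(0,1),f(1,1))
replace slot 2: 2·(5+10) − 3 = 27 → (5,27,10)
replace slot 3: 2·(5+27) − 10 = 54 → (5,27,54)

5,27,54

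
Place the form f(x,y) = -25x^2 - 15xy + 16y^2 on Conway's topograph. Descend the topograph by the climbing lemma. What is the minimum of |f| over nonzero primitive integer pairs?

descent: ρ → (16,15,-25)  [lands on river]
river: ρ → (-25,35,6)
river: ρ → (6,37,-19)
river: ρ → (-19,39,4)
river: ρ → (4,41,-9)
river: ρ → (-9,31,24)
river: ρ → (24,17,-16)
river: ρ → (-16,15,25)
river: ρ → (25,35,-6)
river: ρ → (-6,37,19)
river: ρ → (19,39,-4)
river: ρ → (-4,41,9)
river: ρ → (9,31,-24)
river: ρ → (-24,17,16)
closes: descent 1, river 14
min |a| on river = 4

4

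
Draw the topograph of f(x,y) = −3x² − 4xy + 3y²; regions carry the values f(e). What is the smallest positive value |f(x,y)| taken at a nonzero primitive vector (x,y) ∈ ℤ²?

descent: ρ → (3,4,-3)  [lands on river]
river: ρ → (-3,2,4)
river: ρ → (4,6,-1)
river: ρ → (-1,6,4)
river: ρ → (4,2,-3)
river: ρ → (-3,4,3)
river: ρ → (3,2,-4)
river: ρ → (-4,6,1)
river: ρ → (1,6,-4)
river: ρ → (-4,2,3)
closes: descent 1, river 10
min |a| on river = 1

1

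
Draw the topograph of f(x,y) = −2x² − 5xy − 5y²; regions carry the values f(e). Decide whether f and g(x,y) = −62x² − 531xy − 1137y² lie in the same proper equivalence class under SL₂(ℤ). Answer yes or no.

D₁ = -15, D₂ = -15
f is negative-definite; reduce −f:
−f: translate: b→1 (≡5 mod 4), so (2,5,5)→(2,1,2)
−f: reduced (well bottom): (2,1,2) with a≤c, −a<b≤a
flip sign back: reduced form of f is (-2,-1,-2)
g is negative-definite; reduce −g:
−g: translate: b→35 (≡531 mod 124), so (62,531,1137)→(62,35,5)
−g: flip: (62,35,5)→(5,-35,62)
−g: translate: b→5 (≡-35 mod 10), so (5,-35,62)→(5,5,2)
−g: flip: (5,5,2)→(2,-5,5)
−g: translate: b→-1 (≡-5 mod 4), so (2,-5,5)→(2,-1,2)
−g: flip: (2,-1,2)→(2,1,2)
−g: reduced (well bottom): (2,1,2) with a≤c, −a<b≤a
flip sign back: reduced form of g is (-2,-1,-2)
reduced forms (-2, -1, -2) vs (-2, -1, -2) ⇒ equivalent

yes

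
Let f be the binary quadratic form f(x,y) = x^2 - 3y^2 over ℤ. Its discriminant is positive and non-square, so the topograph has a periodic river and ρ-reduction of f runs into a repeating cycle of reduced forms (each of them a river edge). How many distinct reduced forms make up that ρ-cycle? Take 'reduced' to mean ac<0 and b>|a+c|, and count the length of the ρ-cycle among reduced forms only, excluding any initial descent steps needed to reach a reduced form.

D = 12, ⌊√D⌋ = 3
descent: ρ → (-3,0,1)
descent: ρ → (1,2,-2)  [lands on river]
river: ρ → (-2,2,1)
ρ-cycle length = 2 (tail of 2 descent steps not counted)

2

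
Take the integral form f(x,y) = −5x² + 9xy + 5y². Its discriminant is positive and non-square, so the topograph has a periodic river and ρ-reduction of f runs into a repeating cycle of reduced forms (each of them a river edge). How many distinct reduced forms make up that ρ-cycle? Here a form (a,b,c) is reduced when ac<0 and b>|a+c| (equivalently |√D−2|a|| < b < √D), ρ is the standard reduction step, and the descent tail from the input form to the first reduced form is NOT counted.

D = 181, ⌊√D⌋ = 13
river: ρ → (5,11,-3)
river: ρ → (-3,13,1)
river: ρ → (1,13,-3)
river: ρ → (-3,11,5)
river: ρ → (5,9,-5)
river: ρ → (-5,11,3)
river: ρ → (3,13,-1)
river: ρ → (-1,13,3)
river: ρ → (3,11,-5)
river: ρ → (-5,9,5)
ρ-cycle length = 10 (tail of 0 descent steps not counted)

10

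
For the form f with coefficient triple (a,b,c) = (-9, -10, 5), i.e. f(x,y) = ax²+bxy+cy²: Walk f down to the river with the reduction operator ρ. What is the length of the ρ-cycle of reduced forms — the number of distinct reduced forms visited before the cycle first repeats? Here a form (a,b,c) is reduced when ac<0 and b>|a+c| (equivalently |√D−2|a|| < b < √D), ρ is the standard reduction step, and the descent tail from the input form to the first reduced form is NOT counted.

D = 280, ⌊√D⌋ = 16
descent: ρ → (5,10,-9)  [lands on river]
river: ρ → (-9,8,6)
river: ρ → (6,16,-1)
river: ρ → (-1,16,6)
river: ρ → (6,8,-9)
river: ρ → (-9,10,5)
ρ-cycle length = 6 (tail of 1 descent step not counted)

6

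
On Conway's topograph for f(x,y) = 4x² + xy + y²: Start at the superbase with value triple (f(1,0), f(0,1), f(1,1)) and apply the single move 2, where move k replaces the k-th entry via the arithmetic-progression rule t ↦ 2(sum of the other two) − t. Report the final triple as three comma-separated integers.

start (4,1,6) = (f(1,0),f(0,1),f(1,1))
replace slot 2: 2·(4+6) − 1 = 19 → (4,19,6)

4,19,6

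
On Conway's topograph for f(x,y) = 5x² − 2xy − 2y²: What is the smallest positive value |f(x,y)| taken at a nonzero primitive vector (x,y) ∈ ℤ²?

descent: ρ → (-2,6,1)  [lands on river]
river: ρ → (1,6,-2)
closes: descent 1, river 2
min |a| on river = 1

1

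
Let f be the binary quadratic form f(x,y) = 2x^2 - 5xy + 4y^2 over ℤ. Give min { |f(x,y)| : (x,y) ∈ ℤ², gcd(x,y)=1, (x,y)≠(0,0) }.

translate: b→-1 (≡-5 mod 4), so (2,-5,4)→(2,-1,1)
flip: (2,-1,1)→(1,1,2)
reduced (well bottom): (1,1,2) with a≤c, −a<b≤a
well minimum = a = 1

1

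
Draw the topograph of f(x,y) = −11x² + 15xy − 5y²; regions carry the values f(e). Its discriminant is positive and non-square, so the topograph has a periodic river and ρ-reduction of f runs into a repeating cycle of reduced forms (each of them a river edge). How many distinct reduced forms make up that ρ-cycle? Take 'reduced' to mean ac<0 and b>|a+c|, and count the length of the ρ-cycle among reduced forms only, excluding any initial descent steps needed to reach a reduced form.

D = 5, ⌊√D⌋ = 2
descent: ρ → (-5,5,-1)
descent: ρ → (-1,1,1)  [lands on river]
river: ρ → (1,1,-1)
ρ-cycle length = 2 (tail of 2 descent steps not counted)

2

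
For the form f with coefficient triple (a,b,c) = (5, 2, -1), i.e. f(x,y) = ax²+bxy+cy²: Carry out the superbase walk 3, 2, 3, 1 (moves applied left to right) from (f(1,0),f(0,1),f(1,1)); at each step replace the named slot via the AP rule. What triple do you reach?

start (5,-1,6) = (f(1,0),f(0,1),f(1,1))
replace slot 3: 2·(5+(-1)) − 6 = 2 → (5,-1,2)
replace slot 2: 2·(5+2) − (-1) = 15 → (5,15,2)
replace slot 3: 2·(5+15) − 2 = 38 → (5,15,38)
replace slot 1: 2·(15+38) − 5 = 101 → (101,15,38)

101,15,38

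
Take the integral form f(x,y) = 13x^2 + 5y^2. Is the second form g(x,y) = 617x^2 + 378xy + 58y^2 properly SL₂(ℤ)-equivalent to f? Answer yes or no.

D₁ = -260, D₂ = -260
f: flip: (13,0,5)→(5,0,13)
f: reduced (well bottom): (5,0,13) with a≤c, −a<b≤a
g: flip: (617,378,58)→(58,-378,617)
g: translate: b→-30 (≡-378 mod 116), so (58,-378,617)→(58,-30,5)
g: flip: (58,-30,5)→(5,30,58)
g: translate: b→0 (≡30 mod 10), so (5,30,58)→(5,0,13)
g: reduced (well bottom): (5,0,13) with a≤c, −a<b≤a
reduced forms (5, 0, 13) vs (5, 0, 13) ⇒ equivalent

yes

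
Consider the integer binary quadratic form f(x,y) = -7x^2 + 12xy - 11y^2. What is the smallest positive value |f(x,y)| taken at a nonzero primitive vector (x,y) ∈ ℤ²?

translate: b→2 (≡-12 mod 14), so (7,-12,11)→(7,2,6)
flip: (7,2,6)→(6,-2,7)
reduced (well bottom): (6,-2,7) with a≤c, −a<b≤a
well minimum |f| = |-6| = 6 (negative-definite)

6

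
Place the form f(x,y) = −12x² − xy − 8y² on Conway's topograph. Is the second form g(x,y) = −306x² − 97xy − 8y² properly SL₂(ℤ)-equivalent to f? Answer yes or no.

D₁ = -383, D₂ = -383
f is negative-definite; reduce −f:
−f: flip: (12,1,8)→(8,-1,12)
−f: reduced (well bottom): (8,-1,12) with a≤c, −a<b≤a
flip sign back: reduced form of f is (-8,1,-12)
g is negative-definite; reduce −g:
−g: flip: (306,97,8)→(8,-97,306)
−g: translate: b→-1 (≡-97 mod 16), so (8,-97,306)→(8,-1,12)
−g: reduced (well bottom): (8,-1,12) with a≤c, −a<b≤a
flip sign back: reduced form of g is (-8,1,-12)
reduced forms (-8, 1, -12) vs (-8, 1, -12) ⇒ equivalent

yes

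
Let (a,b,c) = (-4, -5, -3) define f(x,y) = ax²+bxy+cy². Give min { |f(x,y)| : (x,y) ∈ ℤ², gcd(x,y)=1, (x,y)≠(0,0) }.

translate: b→-3 (≡5 mod 8), so (4,5,3)→(4,-3,2)
flip: (4,-3,2)→(2,3,4)
translate: b→-1 (≡3 mod 4), so (2,3,4)→(2,-1,3)
reduced (well bottom): (2,-1,3) with a≤c, −a<b≤a
well minimum |f| = |-2| = 2 (negative-definite)

2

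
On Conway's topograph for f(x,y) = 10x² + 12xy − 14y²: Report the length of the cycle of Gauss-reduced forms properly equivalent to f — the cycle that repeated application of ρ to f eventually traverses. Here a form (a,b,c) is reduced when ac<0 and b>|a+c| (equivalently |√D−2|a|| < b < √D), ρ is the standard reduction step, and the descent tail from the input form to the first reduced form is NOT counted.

D = 704, ⌊√D⌋ = 26
river: ρ → (-14,16,8)
river: ρ → (8,16,-14)
river: ρ → (-14,12,10)
river: ρ → (10,8,-16)
river: ρ → (-16,24,2)
river: ρ → (2,24,-16)
river: ρ → (-16,8,10)
river: ρ → (10,12,-14)
ρ-cycle length = 8 (tail of 0 descent steps not counted)

8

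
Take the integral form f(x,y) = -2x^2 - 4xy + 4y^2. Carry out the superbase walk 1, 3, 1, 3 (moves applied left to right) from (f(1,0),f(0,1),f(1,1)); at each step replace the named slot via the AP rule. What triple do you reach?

start (-2,4,-2) = (f(1,0),f(0,1),f(1,1))
replace slot 1: 2·(4+(-2)) − (-2) = 6 → (6,4,-2)
replace slot 3: 2·(6+4) − (-2) = 22 → (6,4,22)
replace slot 1: 2·(4+22) − 6 = 46 → (46,4,22)
replace slot 3: 2·(46+4) − 22 = 78 → (46,4,78)

46,4,78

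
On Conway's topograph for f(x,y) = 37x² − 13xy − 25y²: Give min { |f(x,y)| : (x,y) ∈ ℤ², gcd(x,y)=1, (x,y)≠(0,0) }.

descent: ρ → (-25,13,37)  [lands on river]
river: ρ → (37,61,-1)
river: ρ → (-1,61,37)
river: ρ → (37,13,-25)
river: ρ → (-25,37,25)
river: ρ → (25,13,-37)
river: ρ → (-37,61,1)
river: ρ → (1,61,-37)
river: ρ → (-37,13,25)
river: ρ → (25,37,-25)
closes: descent 1, river 10
min |a| on river = 1

1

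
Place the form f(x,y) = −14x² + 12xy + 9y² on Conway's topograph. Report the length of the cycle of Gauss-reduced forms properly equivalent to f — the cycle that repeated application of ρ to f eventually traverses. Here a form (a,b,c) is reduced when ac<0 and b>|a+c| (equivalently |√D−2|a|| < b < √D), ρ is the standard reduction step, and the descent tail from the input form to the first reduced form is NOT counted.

D = 648, ⌊√D⌋ = 25
river: ρ → (9,24,-2)
river: ρ → (-2,24,9)
river: ρ → (9,12,-14)
river: ρ → (-14,16,7)
river: ρ → (7,12,-18)
river: ρ → (-18,24,1)
river: ρ → (1,24,-18)
river: ρ → (-18,12,7)
river: ρ → (7,16,-14)
river: ρ → (-14,12,9)
ρ-cycle length = 10 (tail of 0 descent steps not counted)

10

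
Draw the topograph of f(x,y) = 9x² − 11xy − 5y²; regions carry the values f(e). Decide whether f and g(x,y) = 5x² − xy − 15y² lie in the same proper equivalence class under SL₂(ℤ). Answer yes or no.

D₁ = 301, D₂ = 301
river cycle of f (length 10): (-5, 11, 9), (9, 7, -7), (-7, 7, 9), (9, 11, -5), (-5, 9, 11), (11, 13, -3), (-3, 17, 1), (1, 17, -3), (-3, 13, 11), (11, 9, -5)
river cycle of g (length 10): (5, 9, -11), (-11, 13, 3), (3, 17, -1), (-1, 17, 3), (3, 13, -11), (-11, 9, 5), (5, 11, -9), (-9, 7, 7), (7, 7, -9), (-9, 11, 5)
cycles differ ⇒ inequivalent

no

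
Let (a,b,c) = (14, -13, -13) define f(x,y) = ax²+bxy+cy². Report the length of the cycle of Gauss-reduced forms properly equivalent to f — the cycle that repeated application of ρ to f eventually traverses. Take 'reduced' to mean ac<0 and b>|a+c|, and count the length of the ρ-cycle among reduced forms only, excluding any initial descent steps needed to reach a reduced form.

D = 897, ⌊√D⌋ = 29
descent: ρ → (-13,13,14)  [lands on river]
river: ρ → (14,15,-12)
river: ρ → (-12,9,17)
river: ρ → (17,25,-4)
river: ρ → (-4,23,23)
river: ρ → (23,23,-4)
river: ρ → (-4,25,17)
river: ρ → (17,9,-12)
river: ρ → (-12,15,14)
river: ρ → (14,13,-13)
ρ-cycle length = 10 (tail of 1 descent step not counted)

10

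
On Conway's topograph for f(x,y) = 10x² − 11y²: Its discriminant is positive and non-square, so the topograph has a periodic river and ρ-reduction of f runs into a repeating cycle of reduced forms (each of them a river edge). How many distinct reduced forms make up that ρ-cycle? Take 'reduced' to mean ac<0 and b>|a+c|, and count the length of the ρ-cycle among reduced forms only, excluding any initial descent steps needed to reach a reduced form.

D = 440, ⌊√D⌋ = 20
descent: ρ → (-11,0,10)
descent: ρ → (10,20,-1)  [lands on river]
river: ρ → (-1,20,10)
ρ-cycle length = 2 (tail of 2 descent steps not counted)

2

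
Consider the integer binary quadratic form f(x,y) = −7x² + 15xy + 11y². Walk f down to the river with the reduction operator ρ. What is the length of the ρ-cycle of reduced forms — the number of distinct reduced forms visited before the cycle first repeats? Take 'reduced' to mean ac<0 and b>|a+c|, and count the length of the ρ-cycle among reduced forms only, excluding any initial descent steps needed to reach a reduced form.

D = 533, ⌊√D⌋ = 23
river: ρ → (11,7,-11)
river: ρ → (-11,15,7)
river: ρ → (7,13,-13)
river: ρ → (-13,13,7)
river: ρ → (7,15,-11)
river: ρ → (-11,7,11)
river: ρ → (11,15,-7)
river: ρ → (-7,13,13)
river: ρ → (13,13,-7)
river: ρ → (-7,15,11)
ρ-cycle length = 10 (tail of 0 descent steps not counted)

10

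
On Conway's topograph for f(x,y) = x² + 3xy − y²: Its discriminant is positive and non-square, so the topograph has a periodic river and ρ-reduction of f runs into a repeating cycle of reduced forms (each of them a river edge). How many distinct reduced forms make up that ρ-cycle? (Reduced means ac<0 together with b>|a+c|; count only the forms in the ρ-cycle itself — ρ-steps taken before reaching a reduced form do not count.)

D = 13, ⌊√D⌋ = 3
river: ρ → (-1,3,1)
river: ρ → (1,3,-1)
ρ-cycle length = 2 (tail of 0 descent steps not counted)

2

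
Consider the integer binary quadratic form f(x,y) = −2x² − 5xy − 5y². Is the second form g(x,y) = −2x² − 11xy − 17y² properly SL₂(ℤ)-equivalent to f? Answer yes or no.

D₁ = -15, D₂ = -15
f is negative-definite; reduce −f:
−f: translate: b→1 (≡5 mod 4), so (2,5,5)→(2,1,2)
−f: reduced (well bottom): (2,1,2) with a≤c, −a<b≤a
flip sign back: reduced form of f is (-2,-1,-2)
g is negative-definite; reduce −g:
−g: translate: b→-1 (≡11 mod 4), so (2,11,17)→(2,-1,2)
−g: flip: (2,-1,2)→(2,1,2)
−g: reduced (well bottom): (2,1,2) with a≤c, −a<b≤a
flip sign back: reduced form of g is (-2,-1,-2)
reduced forms (-2, -1, -2) vs (-2, -1, -2) ⇒ equivalent

yes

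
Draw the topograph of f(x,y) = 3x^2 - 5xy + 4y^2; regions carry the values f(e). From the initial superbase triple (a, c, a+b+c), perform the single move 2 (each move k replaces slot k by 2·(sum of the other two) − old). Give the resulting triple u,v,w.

start (3,4,2) = (f(1,0),f(0,1),f(1,1))
replace slot 2: 2·(3+2) − 4 = 6 → (3,6,2)

3,6,2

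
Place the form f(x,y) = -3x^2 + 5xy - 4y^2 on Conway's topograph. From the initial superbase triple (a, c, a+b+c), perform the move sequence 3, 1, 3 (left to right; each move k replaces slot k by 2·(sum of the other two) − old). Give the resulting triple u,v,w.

start (-3,-4,-2) = (f(1,0),f(0,1),f(1,1))
replace slot 3: 2·((-3)+(-4)) − (-2) = -12 → (-3,-4,-12)
replace slot 1: 2·((-4)+(-12)) − (-3) = -29 → (-29,-4,-12)
replace slot 3: 2·((-29)+(-4)) − (-12) = -54 → (-29,-4,-54)

-29,-4,-54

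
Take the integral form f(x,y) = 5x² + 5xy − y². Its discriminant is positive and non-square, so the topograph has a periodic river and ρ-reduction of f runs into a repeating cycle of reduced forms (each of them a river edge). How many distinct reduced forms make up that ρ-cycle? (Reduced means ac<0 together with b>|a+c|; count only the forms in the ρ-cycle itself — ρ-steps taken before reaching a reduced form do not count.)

D = 45, ⌊√D⌋ = 6
river: ρ → (-1,5,5)
river: ρ → (5,5,-1)
ρ-cycle length = 2 (tail of 0 descent steps not counted)

2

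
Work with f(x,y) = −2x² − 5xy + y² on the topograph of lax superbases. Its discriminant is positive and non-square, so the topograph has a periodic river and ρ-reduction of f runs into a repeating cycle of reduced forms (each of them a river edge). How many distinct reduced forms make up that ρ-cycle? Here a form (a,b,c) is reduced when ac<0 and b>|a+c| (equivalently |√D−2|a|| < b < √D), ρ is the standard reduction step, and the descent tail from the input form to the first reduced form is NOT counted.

D = 33, ⌊√D⌋ = 5
descent: ρ → (1,5,-2)  [lands on river]
river: ρ → (-2,3,3)
river: ρ → (3,3,-2)
river: ρ → (-2,5,1)
ρ-cycle length = 4 (tail of 1 descent step not counted)

4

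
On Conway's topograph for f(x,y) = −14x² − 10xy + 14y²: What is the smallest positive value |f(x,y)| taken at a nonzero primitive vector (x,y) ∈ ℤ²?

descent: ρ → (14,10,-14)  [lands on river]
river: ρ → (-14,18,10)
river: ρ → (10,22,-10)
river: ρ → (-10,18,14)
closes: descent 1, river 4
min |a| on river = 10

10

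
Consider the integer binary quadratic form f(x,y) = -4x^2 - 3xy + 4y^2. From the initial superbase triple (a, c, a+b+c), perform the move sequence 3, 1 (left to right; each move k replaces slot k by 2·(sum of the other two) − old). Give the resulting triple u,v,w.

start (-4,4,-3) = (f(1,0),f(0,1),f(1,1))
replace slot 3: 2·((-4)+4) − (-3) = 3 → (-4,4,3)
replace slot 1: 2·(4+3) − (-4) = 18 → (18,4,3)

18,4,3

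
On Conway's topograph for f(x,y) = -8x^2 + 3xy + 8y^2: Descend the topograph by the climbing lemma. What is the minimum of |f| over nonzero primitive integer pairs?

river: ρ → (8,13,-3)
river: ρ → (-3,11,12)
river: ρ → (12,13,-2)
river: ρ → (-2,15,5)
river: ρ → (5,15,-2)
river: ρ → (-2,13,12)
river: ρ → (12,11,-3)
river: ρ → (-3,13,8)
river: ρ → (8,3,-8)
river: ρ → (-8,13,3)
river: ρ → (3,11,-12)
river: ρ → (-12,13,2)
river: ρ → (2,15,-5)
river: ρ → (-5,15,2)
river: ρ → (2,13,-12)
river: ρ → (-12,11,3)
river: ρ → (3,13,-8)
river: ρ → (-8,3,8)
closes: descent 0, river 18
min |a| on river = 2

2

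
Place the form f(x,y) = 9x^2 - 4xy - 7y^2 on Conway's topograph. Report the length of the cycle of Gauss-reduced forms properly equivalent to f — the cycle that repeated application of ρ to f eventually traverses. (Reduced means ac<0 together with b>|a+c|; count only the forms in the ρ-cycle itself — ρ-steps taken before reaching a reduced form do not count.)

D = 268, ⌊√D⌋ = 16
descent: ρ → (-7,4,9)  [lands on river]
river: ρ → (9,14,-2)
river: ρ → (-2,14,9)
river: ρ → (9,4,-7)
river: ρ → (-7,10,6)
river: ρ → (6,14,-3)
river: ρ → (-3,16,1)
river: ρ → (1,16,-3)
river: ρ → (-3,14,6)
river: ρ → (6,10,-7)
ρ-cycle length = 10 (tail of 1 descent step not counted)

10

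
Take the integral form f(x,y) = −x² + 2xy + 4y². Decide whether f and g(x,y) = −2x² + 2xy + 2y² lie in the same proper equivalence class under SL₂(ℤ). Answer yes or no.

D₁ = 20, D₂ = 20
river cycle of f (length 2): (-1, 4, 1), (1, 4, -1)
river cycle of g (length 2): (2, 2, -2), (-2, 2, 2)
cycles differ ⇒ inequivalent

no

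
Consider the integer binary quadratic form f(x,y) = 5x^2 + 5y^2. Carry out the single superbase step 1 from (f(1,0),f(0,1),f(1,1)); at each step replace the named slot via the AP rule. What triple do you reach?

start (5,5,10) = (f(1,0),f(0,1),f(1,1))
replace slot 1: 2·(5+10) − 5 = 25 → (25,5,10)

25,5,10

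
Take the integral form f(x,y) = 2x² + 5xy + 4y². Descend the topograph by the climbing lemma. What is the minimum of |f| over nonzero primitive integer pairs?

translate: b→1 (≡5 mod 4), so (2,5,4)→(2,1,1)
flip: (2,1,1)→(1,-1,2)
translate: b→1 (≡-1 mod 2), so (1,-1,2)→(1,1,2)
reduced (well bottom): (1,1,2) with a≤c, −a<b≤a
well minimum = a = 1

1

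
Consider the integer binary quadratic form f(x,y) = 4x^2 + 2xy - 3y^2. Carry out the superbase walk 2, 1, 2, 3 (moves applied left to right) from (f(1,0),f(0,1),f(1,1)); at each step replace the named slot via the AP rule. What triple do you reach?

start (4,-3,3) = (f(1,0),f(0,1),f(1,1))
replace slot 2: 2·(4+3) − (-3) = 17 → (4,17,3)
replace slot 1: 2·(17+3) − 4 = 36 → (36,17,3)
replace slot 2: 2·(36+3) − 17 = 61 → (36,61,3)
replace slot 3: 2·(36+61) − 3 = 191 → (36,61,191)

36,61,191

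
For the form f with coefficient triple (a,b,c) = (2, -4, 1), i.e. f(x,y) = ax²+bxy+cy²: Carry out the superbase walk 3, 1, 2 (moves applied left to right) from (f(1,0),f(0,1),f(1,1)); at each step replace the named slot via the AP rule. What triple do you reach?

start (2,1,-1) = (f(1,0),f(0,1),f(1,1))
replace slot 3: 2·(2+1) − (-1) = 7 → (2,1,7)
replace slot 1: 2·(1+7) − 2 = 14 → (14,1,7)
replace slot 2: 2·(14+7) − 1 = 41 → (14,41,7)

14,41,7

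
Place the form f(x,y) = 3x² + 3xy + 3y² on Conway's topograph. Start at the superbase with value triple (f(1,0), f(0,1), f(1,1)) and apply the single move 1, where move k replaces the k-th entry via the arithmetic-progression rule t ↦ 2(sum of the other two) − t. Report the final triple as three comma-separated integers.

start (3,3,9) = (f(1,0),f(0,1),f(1,1))
replace slot 1: 2·(3+9) − 3 = 21 → (21,3,9)

21,3,9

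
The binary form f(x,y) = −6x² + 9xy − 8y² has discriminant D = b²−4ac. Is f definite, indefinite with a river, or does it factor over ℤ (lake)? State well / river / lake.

D = b²−4ac = 9² − 4·(-6)·(-8) = -111
D < 0 ⇒ definite ⇒ every region one sign ⇒ single well

well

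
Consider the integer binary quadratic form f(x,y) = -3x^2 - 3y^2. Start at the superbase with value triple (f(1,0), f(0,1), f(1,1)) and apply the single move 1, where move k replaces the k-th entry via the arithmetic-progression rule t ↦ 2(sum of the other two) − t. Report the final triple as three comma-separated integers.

start (-3,-3,-6) = (f(1,0),f(0,1),f(1,1))
replace slot 1: 2·((-3)+(-6)) − (-3) = -15 → (-15,-3,-6)

-15,-3,-6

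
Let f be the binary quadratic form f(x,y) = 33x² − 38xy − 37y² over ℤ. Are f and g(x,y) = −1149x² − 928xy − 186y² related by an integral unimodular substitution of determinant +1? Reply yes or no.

D₁ = 6328, D₂ = 6328
river cycle of f (length 18): (-37, 38, 33), (33, 28, -42), (-42, 56, 19), (19, 58, -39), (-39, 20, 38), (38, 56, -21), (-21, 70, 17), (17, 66, -29), (-29, 50, 33), (33, 16, -46), … (8 more)
river cycle of g (length 18): (-37, 38, 33), (33, 28, -42), (-42, 56, 19), (19, 58, -39), (-39, 20, 38), (38, 56, -21), (-21, 70, 17), (17, 66, -29), (-29, 50, 33), (33, 16, -46), … (8 more)
cycles coincide ⇒ equivalent

yes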